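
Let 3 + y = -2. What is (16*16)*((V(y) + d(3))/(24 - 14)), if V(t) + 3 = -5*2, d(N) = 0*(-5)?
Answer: -1664/5 ≈ -332.80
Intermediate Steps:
y = -5 (y = -3 - 2 = -5)
d(N) = 0
V(t) = -13 (V(t) = -3 - 5*2 = -3 - 10 = -13)
(16*16)*((V(y) + d(3))/(24 - 14)) = (16*16)*((-13 + 0)/(24 - 14)) = 256*(-13/10) = -1664/5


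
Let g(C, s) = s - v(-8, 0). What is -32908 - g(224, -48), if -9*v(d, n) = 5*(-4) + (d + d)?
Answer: -32856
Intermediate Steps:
v(d, n) = 20/9 - 2*d/9 (v(d, n) = -(5*(-4) + (d + d))/9 = -(-20 + 2*d)/9 = 20/9 - 2*d/9)
g(C, s) = -4 + s (g(C, s) = s - (20/9 - 2/9*(-8)) = s - (20/9 + 16/9) = s - 1*4 = s - 4 = -4 + s)
-32908 - g(224, -48) = -32908 - (-4 - 48) = -32908 - 1*(-52) = -32908 + 52 = -32856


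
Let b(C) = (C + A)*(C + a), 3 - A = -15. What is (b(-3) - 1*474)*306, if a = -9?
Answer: -200124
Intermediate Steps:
A = 18 (A = 3 - 1*(-15) = 3 + 15 = 18)
b(C) = (-9 + C)*(18 + C) (b(C) = (C + 18)*(C - 9) = (18 + C)*(-9 + C) = (-9 + C)*(18 + C))
(b(-3) - 1*474)*306 = ((-162 + (-3)² + 9*(-3)) - 1*474)*306 = ((-162 + 9 - 27) - 474)*306 = (-180 - 474)*306 = -654*306 = -200124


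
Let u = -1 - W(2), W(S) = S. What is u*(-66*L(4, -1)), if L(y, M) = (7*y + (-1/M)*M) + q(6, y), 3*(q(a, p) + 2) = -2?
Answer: 4818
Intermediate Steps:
q(a, p) = -8/3 (q(a, p) = -2 + (⅓)*(-2) = -2 - ⅔ = -8/3)
L(y, M) = -11/3 + 7*y (L(y, M) = (7*y + (-1/M)*M) - 8/3 = (7*y - 1) - 8/3 = (-1 + 7*y) - 8/3 = -11/3 + 7*y)
u = -3 (u = -1 - 1*2 = -1 - 2 = -3)
u*(-66*L(4, -1)) = -(-198)*(-11/3 + 7*4) = -(-198)*(-11/3 + 28) = -(-198)*73/3 = -3*(-1606) = 4818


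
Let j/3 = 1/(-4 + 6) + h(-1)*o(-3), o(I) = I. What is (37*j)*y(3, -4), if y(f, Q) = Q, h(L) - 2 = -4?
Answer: -2886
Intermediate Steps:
h(L) = -2 (h(L) = 2 - 4 = -2)
j = 39/2 (j = 3*(1/(-4 + 6) - 2*(-3)) = 3*(1/2 + 6) = 3*(13/2) = 39/2 ≈ 19.500)
(37*j)*y(3, -4) = (37*(39/2))*(-4) = (1443/2)*(-4) = -2886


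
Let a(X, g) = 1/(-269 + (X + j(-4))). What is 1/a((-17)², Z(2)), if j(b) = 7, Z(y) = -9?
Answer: 27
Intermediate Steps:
a(X, g) = 1/(-262 + X) (a(X, g) = 1/(-269 + (X + 7)) = 1/(-269 + (7 + X)) = 1/(-262 + X))
1/a((-17)², Z(2)) = 1/(1/(-262 + (-17)²)) = 1/(1/(-262 + 289)) = 1/(1/27) = 27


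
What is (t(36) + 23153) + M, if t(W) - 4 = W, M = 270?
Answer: 23463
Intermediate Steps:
t(W) = 4 + W
(t(36) + 23153) + M = ((4 + 36) + 23153) + 270 = (40 + 23153) + 270 = 23193 + 270 = 23463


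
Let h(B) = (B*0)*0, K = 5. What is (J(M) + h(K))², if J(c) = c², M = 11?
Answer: 14641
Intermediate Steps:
h(B) = 0 (h(B) = 0*0 = 0)
(J(M) + h(K))² = (11² + 0)² = (121 + 0)² = 121² = 14641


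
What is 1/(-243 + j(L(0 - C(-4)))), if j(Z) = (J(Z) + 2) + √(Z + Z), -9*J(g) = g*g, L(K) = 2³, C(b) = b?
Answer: -9/2197 ≈ -0.0040965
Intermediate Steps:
L(K) = 8
J(g) = -g²/9 (J(g) = -g*g/9 = -g²/9)
j(Z) = 2 - Z²/9 + √2*√Z (j(Z) = (-Z²/9 + 2) + √(Z + Z) = (2 - Z²/9) + √(2*Z) = (2 - Z²/9) + √2*√Z = 2 - Z²/9 + √2*√Z)
1/(-243 + j(L(0 - C(-4)))) = 1/(-243 + (2 - ⅑*8² + √2*√8)) = 1/(-243 + (2 - ⅑*64 + √2*(2*√2))) = 1/(-243 + (2 - 64/9 + 4)) = 1/(-243 - 10/9) = 1/(-2197/9) = -9/2197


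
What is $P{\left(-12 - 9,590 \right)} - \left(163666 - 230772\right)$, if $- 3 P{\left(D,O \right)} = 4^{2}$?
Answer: $\frac{201302}{3} \approx 67101.0$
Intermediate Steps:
$P{\left(D,O \right)} = - \frac{16}{3}$ ($P{\left(D,O \right)} = - \frac{4^{2}}{3} = \left(- \frac{1}{3}\right) 16 = - \frac{16}{3}$)
$P{\left(-12 - 9,590 \right)} - \left(163666 - 230772\right) = - \frac{16}{3} - \left(163666 - 230772\right) = - \frac{16}{3} - -67106 = - \frac{16}{3} + 67106 = \frac{201302}{3}$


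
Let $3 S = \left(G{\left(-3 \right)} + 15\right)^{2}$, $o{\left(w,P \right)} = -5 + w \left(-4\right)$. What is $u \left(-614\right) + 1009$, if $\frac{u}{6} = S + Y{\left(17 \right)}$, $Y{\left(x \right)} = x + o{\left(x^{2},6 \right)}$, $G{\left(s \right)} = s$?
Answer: $4038673$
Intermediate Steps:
$o{\left(w,P \right)} = -5 - 4 w$
$S = 48$ ($S = \frac{\left(-3 + 15\right)^{2}}{3} = \frac{12^{2}}{3} = \frac{1}{3} \cdot 144 = 48$)
$Y{\left(x \right)} = -5 + x - 4 x^{2}$ ($Y{\left(x \right)} = x - \left(5 + 4 x^{2}\right) = -5 + x - 4 x^{2}$)
$u = -6576$ ($u = 6 \left(48 - \left(-12 + 1156\right)\right) = 6 \left(48 - 1144\right) = 6 \left(-1096\right) = -6576$)
$u \left(-614\right) + 1009 = \left(-6576\right) \left(-614\right) + 1009 = 4037664 + 1009 = 4038673$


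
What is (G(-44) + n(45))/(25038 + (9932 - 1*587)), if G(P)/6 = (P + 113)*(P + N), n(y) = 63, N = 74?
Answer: 57/157 ≈ 0.36306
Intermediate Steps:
G(P) = 6*(74 + P)*(113 + P) (G(P) = 6*((P + 113)*(P + 74)) = 6*((113 + P)*(74 + P)) = 6*((74 + P)*(113 + P)) = 6*(74 + P)*(113 + P))
(G(-44) + n(45))/(25038 + (9932 - 1*587)) = ((50172 + 6*(-44)² + 1122*(-44)) + 63)/(25038 + (9932 - 1*587)) = ((50172 + 6*1936 - 49368) + 63)/(25038 + (9932 - 587)) = ((50172 + 11616 - 49368) + 63)/(25038 + 9345) = (12420 + 63)/34383 = 12483*(1/34383) = 57/157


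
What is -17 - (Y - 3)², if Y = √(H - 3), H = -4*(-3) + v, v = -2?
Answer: -33 + 6*√7 ≈ -17.125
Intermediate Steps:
H = 10 (H = -4*(-3) - 2 = 12 - 2 = 10)
Y = √7 (Y = √(10 - 3) = √7 ≈ 2.6458)
-17 - (Y - 3)² = -17 - (√7 - 3)² = -17 - (-3 + √7)²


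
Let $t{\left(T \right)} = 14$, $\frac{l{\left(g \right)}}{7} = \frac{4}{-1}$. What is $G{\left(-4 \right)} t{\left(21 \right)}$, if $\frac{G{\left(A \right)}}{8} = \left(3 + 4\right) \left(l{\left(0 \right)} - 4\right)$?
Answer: $-25088$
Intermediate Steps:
$l{\left(g \right)} = -28$ ($l{\left(g \right)} = 7 \frac{4}{-1} = 7 \cdot 4 \left(-1\right) = 7 \left(-4\right) = -28$)
$G{\left(A \right)} = -1792$ ($G{\left(A \right)} = 8 \left(3 + 4\right) \left(-28 - 4\right) = 8 \cdot 7 \left(-32\right) = 8 \left(-224\right) = -1792$)
$G{\left(-4 \right)} t{\left(21 \right)} = \left(-1792\right) 14 = -25088$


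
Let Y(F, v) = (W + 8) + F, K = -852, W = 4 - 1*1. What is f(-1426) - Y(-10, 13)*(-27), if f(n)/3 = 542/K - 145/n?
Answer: 1285652/50623 ≈ 25.397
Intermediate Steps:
W = 3 (W = 4 - 1 = 3)
Y(F, v) = 11 + F (Y(F, v) = (3 + 8) + F = 11 + F)
f(n) = -271/142 - 435/n (f(n) = 3*(542/(-852) - 145/n) = 3*(542*(-1/852) - 145/n) = 3*(-271/426 - 145/n) = -271/142 - 435/n)
f(-1426) - Y(-10, 13)*(-27) = (-271/142 - 435/(-1426)) - (11 - 10)*(-27) = (-271/142 - 435*(-1/1426)) - (-27) = (-271/142 + 435/1426) - 1*(-27) = -81169/50623 + 27 = 1285652/50623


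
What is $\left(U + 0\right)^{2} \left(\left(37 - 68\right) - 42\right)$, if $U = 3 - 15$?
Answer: $-10512$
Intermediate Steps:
$U = -12$ ($U = 3 - 15 = -12$)
$\left(U + 0\right)^{2} \left(\left(37 - 68\right) - 42\right) = \left(-12 + 0\right)^{2} \left(\left(37 - 68\right) - 42\right) = \left(-12\right)^{2} \left(\left(37 - 68\right) - 42\right) = 144 \left(-31 - 42\right) = 144 \left(-73\right) = -10512$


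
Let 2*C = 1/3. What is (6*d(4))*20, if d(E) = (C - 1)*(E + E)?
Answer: -800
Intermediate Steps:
C = ⅙ (C = (½)/3 = (½)*(⅓) = ⅙ ≈ 0.16667)
d(E) = -5*E/3 (d(E) = (⅙ - 1)*(E + E) = -5*E/3)
(6*d(4))*20 = (6*(-5/3*4))*20 = (6*(-20/3))*20 = -40*20 = -800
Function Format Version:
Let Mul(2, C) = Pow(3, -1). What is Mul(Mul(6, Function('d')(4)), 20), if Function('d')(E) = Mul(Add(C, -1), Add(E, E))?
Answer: -800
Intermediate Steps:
C = Rational(1, 6) (C = Mul(Rational(1, 2), Pow(3, -1)) = Mul(Rational(1, 2), Rational(1, 3)) = Rational(1, 6) ≈ 0.16667)
Function('d')(E) = Mul(Rational(-5, 3), E) (Function('d')(E) = Mul(Add(Rational(1, 6), -1), Add(E, E)) = Mul(Rational(-5, 6), Mul(2, E)) = Mul(Rational(-5, 3), E))
Mul(Mul(6, Function('d')(4)), 20) = Mul(Mul(6, Mul(Rational(-5, 3), 4)), 20) = Mul(Mul(6, Rational(-20, 3)), 20) = Mul(-40, 20) = -800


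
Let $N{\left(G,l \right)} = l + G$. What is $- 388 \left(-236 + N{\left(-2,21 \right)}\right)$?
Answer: $84196$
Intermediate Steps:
$N{\left(G,l \right)} = G + l$
$- 388 \left(-236 + N{\left(-2,21 \right)}\right) = - 388 \left(-236 + \left(-2 + 21\right)\right) = - 388 \left(-236 + 19\right) = \left(-388\right) \left(-217\right) = 84196$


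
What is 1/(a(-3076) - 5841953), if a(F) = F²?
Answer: 1/3619823 ≈ 2.7626e-7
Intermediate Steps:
1/(a(-3076) - 5841953) = 1/((-3076)² - 5841953) = 1/(9461776 - 5841953) = 1/3619823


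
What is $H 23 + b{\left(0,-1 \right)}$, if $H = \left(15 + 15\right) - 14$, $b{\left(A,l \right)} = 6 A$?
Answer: $368$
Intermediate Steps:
$H = 16$ ($H = 30 - 14 = 16$)
$H 23 + b{\left(0,-1 \right)} = 16 \cdot 23 + 6 \cdot 0 = 368 + 0 = 368$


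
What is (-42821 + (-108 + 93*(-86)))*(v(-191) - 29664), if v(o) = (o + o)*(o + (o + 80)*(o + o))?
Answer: 822688304582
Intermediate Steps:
v(o) = 2*o*(o + 2*o*(80 + o)) (v(o) = (2*o)*(o + (80 + o)*(2*o)) = (2*o)*(o + 2*o*(80 + o)) = 2*o*(o + 2*o*(80 + o)))
(-42821 + (-108 + 93*(-86)))*(v(-191) - 29664) = (-42821 + (-108 + 93*(-86)))*((-191)²*(322 + 4*(-191)) - 29664) = (-42821 + (-108 - 7998))*(36481*(322 - 764) - 29664) = (-42821 - 8106)*(36481*(-442) - 29664) = -50927*(-16124602 - 29664) = -50927*(-16154266) = 822688304582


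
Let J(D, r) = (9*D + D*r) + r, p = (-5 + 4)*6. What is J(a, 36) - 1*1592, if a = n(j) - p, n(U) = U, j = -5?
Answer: -1511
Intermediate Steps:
p = -6 (p = -1*6 = -6)
a = 1 (a = -5 - 1*(-6) = -5 + 6 = 1)
J(D, r) = r + 9*D + D*r
J(a, 36) - 1*1592 = (36 + 9*1 + 1*36) - 1*1592 = (36 + 9 + 36) - 1592 = 81 - 1592 = -1511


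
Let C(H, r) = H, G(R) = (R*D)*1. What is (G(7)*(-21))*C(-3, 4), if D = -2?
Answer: -882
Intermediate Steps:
G(R) = -2*R (G(R) = (R*(-2))*1 = -2*R*1 = -2*R)
(G(7)*(-21))*C(-3, 4) = (-2*7*(-21))*(-3) = -14*(-21)*(-3) = 294*(-3) = -882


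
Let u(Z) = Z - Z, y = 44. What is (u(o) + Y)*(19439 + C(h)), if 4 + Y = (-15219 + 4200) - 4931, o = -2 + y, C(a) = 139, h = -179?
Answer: -312347412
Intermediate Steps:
o = 42 (o = -2 + 44 = 42)
u(Z) = 0
Y = -15954 (Y = -4 + ((-15219 + 4200) - 4931) = -4 + (-11019 - 4931) = -4 - 15950 = -15954)
(u(o) + Y)*(19439 + C(h)) = (0 - 15954)*(19439 + 139) = -15954*19578 = -312347412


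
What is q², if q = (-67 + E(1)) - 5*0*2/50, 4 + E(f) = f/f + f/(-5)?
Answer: 123201/25 ≈ 4928.0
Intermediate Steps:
E(f) = -3 - f/5 (E(f) = -4 + (f/f + f/(-5)) = -4 + (1 + f*(-⅕)) = -4 + (1 - f/5) = -3 - f/5)
q = -351/5 (q = (-67 + (-3 - ⅕*1)) - 5*0*2/50 = (-67 + (-3 - ⅕)) - 0*2*(1/50) = (-67 - 16/5) - 1*0*(1/50) = -351/5 + 0*(1/50) = -351/5 + 0 = -351/5 ≈ -70.200)
q² = (-351/5)² = 123201/25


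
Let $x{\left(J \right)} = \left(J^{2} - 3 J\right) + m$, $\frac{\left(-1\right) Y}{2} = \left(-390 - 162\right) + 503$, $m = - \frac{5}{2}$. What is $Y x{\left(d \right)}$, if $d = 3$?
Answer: $-245$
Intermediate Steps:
$m = - \frac{5}{2}$ ($m = \left(-5\right) \frac{1}{2} = - \frac{5}{2} \approx -2.5$)
$Y = 98$ ($Y = - 2 \left(\left(-390 - 162\right) + 503\right) = - 2 \left(-552 + 503\right) = \left(-2\right) \left(-49\right) = 98$)
$x{\left(J \right)} = - \frac{5}{2} + J^{2} - 3 J$ ($x{\left(J \right)} = \left(J^{2} - 3 J\right) - \frac{5}{2} = - \frac{5}{2} + J^{2} - 3 J$)
$Y x{\left(d \right)} = 98 \left(- \frac{5}{2} + 3^{2} - 9\right) = 98 \left(- \frac{5}{2} + 9 - 9\right) = 98 \left(- \frac{5}{2}\right) = -245$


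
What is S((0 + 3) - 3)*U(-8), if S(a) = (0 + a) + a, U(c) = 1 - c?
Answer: 0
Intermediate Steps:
S(a) = 2*a (S(a) = a + a = 2*a)
S((0 + 3) - 3)*U(-8) = (2*((0 + 3) - 3))*(1 - 1*(-8)) = (2*(3 - 3))*(1 + 8) = (2*0)*9 = 0*9 = 0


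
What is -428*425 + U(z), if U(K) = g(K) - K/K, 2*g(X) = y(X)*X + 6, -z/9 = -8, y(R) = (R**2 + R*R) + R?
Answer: 193942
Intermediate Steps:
y(R) = R + 2*R**2 (y(R) = (R**2 + R**2) + R = 2*R**2 + R = R + 2*R**2)
z = 72 (z = -9*(-8) = 72)
g(X) = 3 + X**2*(1 + 2*X)/2 (g(X) = ((X*(1 + 2*X))*X + 6)/2 = (X**2*(1 + 2*X) + 6)/2 = (6 + X**2*(1 + 2*X))/2 = 3 + X**2*(1 + 2*X)/2)
U(K) = 2 + K**3 + K**2/2 (U(K) = (3 + K**3 + K**2/2) - K/K = (3 + K**3 + K**2/2) - 1*1 = (3 + K**3 + K**2/2) - 1 = 2 + K**3 + K**2/2)
-428*425 + U(z) = -428*425 + (2 + 72**3 + (1/2)*72**2) = -181900 + (2 + 373248 + (1/2)*5184) = -181900 + (2 + 373248 + 2592) = -181900 + 375842 = 193942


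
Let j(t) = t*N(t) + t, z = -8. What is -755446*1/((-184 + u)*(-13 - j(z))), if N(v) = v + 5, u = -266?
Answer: -377723/6525 ≈ -57.889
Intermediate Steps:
N(v) = 5 + v
j(t) = t + t*(5 + t) (j(t) = t*(5 + t) + t = t + t*(5 + t))
-755446*1/((-184 + u)*(-13 - j(z))) = -755446*1/((-184 - 266)*(-13 - (-8)*(6 - 8))) = -755446*(-1/(450*(-13 - (-8)*(-2)))) = -755446*(-1/(450*(-13 - 1*16))) = -755446*(-1/(450*(-13 - 16))) = -755446/((-450*(-29))) = -755446/13050 = -755446*1/13050 = -377723/6525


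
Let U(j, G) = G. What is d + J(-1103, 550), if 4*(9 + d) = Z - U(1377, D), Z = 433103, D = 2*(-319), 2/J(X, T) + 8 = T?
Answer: 117534059/1084 ≈ 1.0843e+5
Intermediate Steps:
J(X, T) = 2/(-8 + T)
D = -638
d = 433705/4 (d = -9 + (433103 - 1*(-638))/4 = -9 + (433103 + 638)/4 = -9 + (¼)*433741 = -9 + 433741/4 = 433705/4 ≈ 1.0843e+5)
d + J(-1103, 550) = 433705/4 + 2/(-8 + 550) = 433705/4 + 2/542 = 433705/4 + 2*(1/542) = 433705/4 + 1/271 = 117534059/1084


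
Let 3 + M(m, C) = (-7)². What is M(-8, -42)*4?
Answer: 184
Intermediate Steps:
M(m, C) = 46 (M(m, C) = -3 + (-7)² = -3 + 49 = 46)
M(-8, -42)*4 = 46*4 = 184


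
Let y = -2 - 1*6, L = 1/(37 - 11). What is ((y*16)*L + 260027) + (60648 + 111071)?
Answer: 5612634/13 ≈ 4.3174e+5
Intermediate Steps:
L = 1/26 ≈ 0.038462
y = -8 (y = -2 - 6 = -8)
((y*16)*L + 260027) + (60648 + 111071) = (-8*16*(1/26) + 260027) + (60648 + 111071) = (-128*1/26 + 260027) + 171719 = (-64/13 + 260027) + 171719 = 3380287/13 + 171719 = 5612634/13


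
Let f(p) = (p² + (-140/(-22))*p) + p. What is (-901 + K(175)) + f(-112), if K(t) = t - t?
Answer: 119001/11 ≈ 10818.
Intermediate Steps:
K(t) = 0
f(p) = p² + 81*p/11 (f(p) = (p² + (-140*(-1/22))*p) + p = (p² + 70*p/11) + p = p² + 81*p/11)
(-901 + K(175)) + f(-112) = (-901 + 0) + (1/11)*(-112)*(81 + 11*(-112)) = -901 + (1/11)*(-112)*(81 - 1232) = -901 + (1/11)*(-112)*(-1151) = -901 + 128912/11 = 119001/11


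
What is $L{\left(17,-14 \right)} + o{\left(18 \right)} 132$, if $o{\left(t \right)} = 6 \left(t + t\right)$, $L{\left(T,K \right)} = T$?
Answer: $28529$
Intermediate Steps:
$o{\left(t \right)} = 12 t$ ($o{\left(t \right)} = 6 \cdot 2 t = 12 t$)
$L{\left(17,-14 \right)} + o{\left(18 \right)} 132 = 17 + 12 \cdot 18 \cdot 132 = 17 + 216 \cdot 132 = 17 + 28512 = 28529$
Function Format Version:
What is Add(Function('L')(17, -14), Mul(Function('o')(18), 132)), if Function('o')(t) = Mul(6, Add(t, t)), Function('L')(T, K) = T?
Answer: 28529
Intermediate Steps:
Function('o')(t) = Mul(12, t) (Function('o')(t) = Mul(6, Mul(2, t)) = Mul(12, t))
Add(Function('L')(17, -14), Mul(Function('o')(18), 132)) = Add(17, Mul(Mul(12, 18), 132)) = Add(17, Mul(216, 132)) = Add(17, 28512) = 28529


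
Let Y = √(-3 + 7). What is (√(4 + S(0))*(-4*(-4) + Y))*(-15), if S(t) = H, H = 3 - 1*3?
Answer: -540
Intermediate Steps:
H = 0 (H = 3 - 3 = 0)
S(t) = 0
Y = 2 (Y = √4 = 2)
(√(4 + S(0))*(-4*(-4) + Y))*(-15) = (√(4 + 0)*(-4*(-4) + 2))*(-15) = (√4*(16 + 2))*(-15) = (2*18)*(-15) = 36*(-15) = -540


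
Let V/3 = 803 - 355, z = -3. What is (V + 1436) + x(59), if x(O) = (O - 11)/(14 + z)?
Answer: 30628/11 ≈ 2784.4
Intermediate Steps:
V = 1344 (V = 3*(803 - 355) = 3*448 = 1344)
x(O) = -1 + O/11 (x(O) = (O - 11)/(14 - 3) = (-11 + O)/11 = (-11 + O)*(1/11) = -1 + O/11)
(V + 1436) + x(59) = (1344 + 1436) + (-1 + (1/11)*59) = 2780 + (-1 + 59/11) = 2780 + 48/11 = 30628/11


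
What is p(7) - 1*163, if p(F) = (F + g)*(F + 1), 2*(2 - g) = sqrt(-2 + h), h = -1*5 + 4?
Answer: -91 - 4*I*sqrt(3) ≈ -91.0 - 6.9282*I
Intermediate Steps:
h = -1 (h = -5 + 4 = -1)
g = 2 - I*sqrt(3)/2 (g = 2 - sqrt(-2 - 1)/2 = 2 - I*sqrt(3)/2 ≈ 2.0 - 0.86602*I)
p(F) = (1 + F)*(2 + F - I*sqrt(3)/2) (p(F) = (F + (2 - I*sqrt(3)/2))*(F + 1) = (2 + F - I*sqrt(3)/2)*(1 + F) = (1 + F)*(2 + F - I*sqrt(3)/2))
p(7) - 1*163 = (2 + 7**2 + 3*7 - I*sqrt(3)/2 - 1/2*I*7*sqrt(3)) - 1*163 = (2 + 49 + 21 - I*sqrt(3)/2 - 7*I*sqrt(3)/2) - 163 = (72 - 4*I*sqrt(3)) - 163 = -91 - 4*I*sqrt(3)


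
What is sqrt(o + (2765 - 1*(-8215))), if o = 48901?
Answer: sqrt(59881) ≈ 244.71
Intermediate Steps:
sqrt(o + (2765 - 1*(-8215))) = sqrt(48901 + (2765 - 1*(-8215))) = sqrt(48901 + (2765 + 8215)) = sqrt(48901 + 10980) = sqrt(59881)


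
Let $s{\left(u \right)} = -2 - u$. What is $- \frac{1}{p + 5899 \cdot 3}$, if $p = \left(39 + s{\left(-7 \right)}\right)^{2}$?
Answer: $- \frac{1}{19633} \approx -5.0935 \cdot 10^{-5}$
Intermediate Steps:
$p = 1936$ ($p = \left(39 - -5\right)^{2} = \left(39 + \left(-2 + 7\right)\right)^{2} = \left(39 + 5\right)^{2} = 44^{2} = 1936$)
$- \frac{1}{p + 5899 \cdot 3} = - \frac{1}{1936 + 5899 \cdot 3} = - \frac{1}{1936 + 17697} = - \frac{1}{19633}$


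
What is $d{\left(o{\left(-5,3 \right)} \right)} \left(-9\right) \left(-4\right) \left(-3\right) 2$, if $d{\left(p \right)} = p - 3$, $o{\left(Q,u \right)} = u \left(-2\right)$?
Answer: $1944$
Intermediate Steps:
$o{\left(Q,u \right)} = - 2 u$
$d{\left(p \right)} = -3 + p$
$d{\left(o{\left(-5,3 \right)} \right)} \left(-9\right) \left(-4\right) \left(-3\right) 2 = \left(-3 - 6\right) \left(-9\right) \left(-4\right) \left(-3\right) 2 = \left(-3 - 6\right) \left(-9\right) 12 \cdot 2 = \left(-9\right) \left(-9\right) 24 = 81 \cdot 24 = 1944$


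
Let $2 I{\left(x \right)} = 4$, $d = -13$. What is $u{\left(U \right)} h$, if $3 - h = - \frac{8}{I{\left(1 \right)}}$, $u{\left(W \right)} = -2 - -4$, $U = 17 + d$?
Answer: $14$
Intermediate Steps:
$I{\left(x \right)} = 2$ ($I{\left(x \right)} = \frac{1}{2} \cdot 4 = 2$)
$U = 4$ ($U = 17 - 13 = 4$)
$u{\left(W \right)} = 2$ ($u{\left(W \right)} = -2 + 4 = 2$)
$h = 7$ ($h = 3 - - \frac{8}{2} = 3 - \left(-8\right) \frac{1}{2} = 3 - -4 = 3 + 4 = 7$)
$u{\left(U \right)} h = 2 \cdot 7 = 14$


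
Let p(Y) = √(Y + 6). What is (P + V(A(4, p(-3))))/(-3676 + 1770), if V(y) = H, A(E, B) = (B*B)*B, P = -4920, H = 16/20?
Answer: 12298/4765 ≈ 2.5809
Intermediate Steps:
p(Y) = √(6 + Y)
H = ⅘ (H = 16*(1/20) = ⅘ ≈ 0.80000)
A(E, B) = B³ (A(E, B) = B²*B = B³)
V(y) = ⅘
(P + V(A(4, p(-3))))/(-3676 + 1770) = (-4920 + ⅘)/(-3676 + 1770) = -24596/5/(-1906) = -24596/5*(-1/1906) = 12298/4765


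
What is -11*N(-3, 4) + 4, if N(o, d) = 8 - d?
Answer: -40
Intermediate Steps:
-11*N(-3, 4) + 4 = -11*(8 - 1*4) + 4 = -11*(8 - 4) + 4 = -11*4 + 4 = -44 + 4 = -40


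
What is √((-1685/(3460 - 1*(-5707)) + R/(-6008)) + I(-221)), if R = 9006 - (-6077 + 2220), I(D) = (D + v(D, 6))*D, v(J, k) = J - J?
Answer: 5*√1481419938421143086/27537668 ≈ 220.99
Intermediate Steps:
v(J, k) = 0
I(D) = D² (I(D) = (D + 0)*D = D*D = D²)
R = 12863 (R = 9006 - 1*(-3857) = 9006 + 3857 = 12863)
√((-1685/(3460 - 1*(-5707)) + R/(-6008)) + I(-221)) = √((-1685/(3460 - 1*(-5707)) + 12863/(-6008)) + (-221)²) = √((-1685/(3460 + 5707) + 12863*(-1/6008)) + 48841) = √((-1685/9167 - 12863/6008) + 48841) = √(-128038601/55075336 + 48841) = √(2689806446975/55075336) = 5*√1481419938421143086/27537668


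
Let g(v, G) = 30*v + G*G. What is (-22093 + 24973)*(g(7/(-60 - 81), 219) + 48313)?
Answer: 13031447040/47 ≈ 2.7726e+8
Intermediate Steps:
g(v, G) = G**2 + 30*v (g(v, G) = 30*v + G**2 = G**2 + 30*v)
(-22093 + 24973)*(g(7/(-60 - 81), 219) + 48313) = (-22093 + 24973)*((219**2 + 30*(7/(-60 - 81))) + 48313) = 2880*((47961 + 30*(7/(-141))) + 48313) = 2880*((47961 + 30*(7*(-1/141))) + 48313) = 2880*((47961 + 30*(-7/141)) + 48313) = 2880*((47961 - 70/47) + 48313) = 2880*(2254097/47 + 48313) = 2880*(4524808/47) = 13031447040/47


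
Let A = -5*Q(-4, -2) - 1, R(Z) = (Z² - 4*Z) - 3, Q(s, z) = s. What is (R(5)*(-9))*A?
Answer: -342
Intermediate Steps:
R(Z) = -3 + Z² - 4*Z
A = 19 (A = -5*(-4) - 1 = 20 - 1 = 19)
(R(5)*(-9))*A = ((-3 + 5² - 4*5)*(-9))*19 = ((-3 + 25 - 20)*(-9))*19 = (2*(-9))*19 = -18*19 = -342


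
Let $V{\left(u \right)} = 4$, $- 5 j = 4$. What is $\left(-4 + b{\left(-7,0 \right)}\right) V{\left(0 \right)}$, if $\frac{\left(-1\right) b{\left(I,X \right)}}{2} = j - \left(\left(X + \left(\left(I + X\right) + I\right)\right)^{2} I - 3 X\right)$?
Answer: $- \frac{54928}{5} \approx -10986.0$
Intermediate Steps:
$j = - \frac{4}{5}$ ($j = \left(- \frac{1}{5}\right) 4 = - \frac{4}{5} \approx -0.8$)
$b{\left(I,X \right)} = \frac{8}{5} - 6 X + 2 I \left(2 I + 2 X\right)^{2}$ ($b{\left(I,X \right)} = - 2 \left(- \frac{4}{5} - \left(\left(X + \left(\left(I + X\right) + I\right)\right)^{2} I - 3 X\right)\right) = - 2 \left(- \frac{4}{5} - \left(\left(X + \left(X + 2 I\right)\right)^{2} I - 3 X\right)\right) = - 2 \left(- \frac{4}{5} - \left(\left(2 I + 2 X\right)^{2} I - 3 X\right)\right) = - 2 \left(- \frac{4}{5} - \left(I \left(2 I + 2 X\right)^{2} - 3 X\right)\right) = - 2 \left(- \frac{4}{5} - \left(- 3 X + I \left(2 I + 2 X\right)^{2}\right)\right) = - 2 \left(- \frac{4}{5} + 3 X - I \left(2 I + 2 X\right)^{2}\right) = \frac{8}{5} - 6 X + 2 I \left(2 I + 2 X\right)^{2}$)
$\left(-4 + b{\left(-7,0 \right)}\right) V{\left(0 \right)} = \left(-4 + \left(\frac{8}{5} - 0 + 8 \left(-7\right) \left(-7 + 0\right)^{2}\right)\right) 4 = \left(-4 + \left(\frac{8}{5} + 0 + 8 \left(-7\right) \left(-7\right)^{2}\right)\right) 4 = \left(-4 + \left(\frac{8}{5} + 0 + 8 \left(-7\right) 49\right)\right) 4 = \left(-4 + \left(\frac{8}{5} + 0 - 2744\right)\right) 4 = \left(-4 - \frac{13712}{5}\right) 4 = \left(- \frac{13732}{5}\right) 4 = - \frac{54928}{5}$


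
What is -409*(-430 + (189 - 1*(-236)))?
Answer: 2045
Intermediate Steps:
-409*(-430 + (189 - 1*(-236))) = -409*(-430 + (189 + 236)) = -409*(-430 + 425) = -409*(-5) = 2045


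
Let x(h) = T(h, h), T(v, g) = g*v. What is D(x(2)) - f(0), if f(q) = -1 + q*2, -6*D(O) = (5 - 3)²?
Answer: ⅓ ≈ 0.33333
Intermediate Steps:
x(h) = h² (x(h) = h*h = h²)
D(O) = -⅔ (D(O) = -(5 - 3)²/6 = -⅙*2² = -⅙*4 = -⅔)
f(q) = -1 + 2*q
D(x(2)) - f(0) = -⅔ - (-1 + 2*0) = -⅔ - (-1 + 0) = -⅔ - 1*(-1) = -⅔ + 1 = ⅓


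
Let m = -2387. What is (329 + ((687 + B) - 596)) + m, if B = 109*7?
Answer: -1204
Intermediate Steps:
B = 763
(329 + ((687 + B) - 596)) + m = (329 + ((687 + 763) - 596)) - 2387 = (329 + (1450 - 596)) - 2387 = (329 + 854) - 2387 = 1183 - 2387 = -1204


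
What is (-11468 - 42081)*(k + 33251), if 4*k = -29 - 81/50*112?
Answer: -177774058611/100 ≈ -1.7777e+9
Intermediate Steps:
k = -5261/100 (k = (-29 - 81/50*112)/4 = (-29 - 4536/25)/4 = (¼)*(-5261/25) = -5261/100 ≈ -52.610)
(-11468 - 42081)*(k + 33251) = (-11468 - 42081)*(-5261/100 + 33251) = -53549*3319839/100 = -177774058611/100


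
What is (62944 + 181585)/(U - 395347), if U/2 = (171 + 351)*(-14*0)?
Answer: -244529/395347 ≈ -0.61852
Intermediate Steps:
U = 0 (U = 2*((171 + 351)*(-14*0)) = 2*(522*0) = 2*0 = 0)
(62944 + 181585)/(U - 395347) = (62944 + 181585)/(0 - 395347) = 244529/(-395347) = 244529*(-1/395347) = -244529/395347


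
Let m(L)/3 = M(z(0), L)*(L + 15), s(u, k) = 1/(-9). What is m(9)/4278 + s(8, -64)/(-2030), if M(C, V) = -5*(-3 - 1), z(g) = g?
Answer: 4385513/13026510 ≈ 0.33666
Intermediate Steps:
s(u, k) = -1/9
M(C, V) = 20 (M(C, V) = -5*(-4) = 20)
m(L) = 900 + 60*L (m(L) = 3*(20*(L + 15)) = 3*(20*(15 + L)) = 3*(300 + 20*L) = 900 + 60*L)
m(9)/4278 + s(8, -64)/(-2030) = (900 + 60*9)/4278 - 1/9/(-2030) = (900 + 540)*(1/4278) - 1/9*(-1/2030) = 1440*(1/4278) + 1/18270 = 240/713 + 1/18270 = 4385513/13026510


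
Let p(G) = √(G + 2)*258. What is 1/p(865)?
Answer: √3/13158 ≈ 0.00013163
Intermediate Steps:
p(G) = 258*√(2 + G) (p(G) = √(2 + G)*258 = 258*√(2 + G))
1/p(865) = 1/(258*√(2 + 865)) = 1/(258*√867) = 1/(258*(17*√3)) = 1/(4386*√3) = √3/13158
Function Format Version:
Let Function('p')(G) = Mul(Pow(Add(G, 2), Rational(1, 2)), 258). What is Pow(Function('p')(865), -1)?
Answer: Mul(Rational(1, 13158), Pow(3, Rational(1, 2))) ≈ 0.00013163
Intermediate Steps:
Function('p')(G) = Mul(258, Pow(Add(2, G), Rational(1, 2))) (Function('p')(G) = Mul(Pow(Add(2, G), Rational(1, 2)), 258) = Mul(258, Pow(Add(2, G), Rational(1, 2))))
Pow(Function('p')(865), -1) = Pow(Mul(258, Pow(Add(2, 865), Rational(1, 2))), -1) = Pow(Mul(258, Pow(867, Rational(1, 2))), -1) = Pow(Mul(258, Mul(17, Pow(3, Rational(1, 2)))), -1) = Pow(Mul(4386, Pow(3, Rational(1, 2))), -1) = Mul(Rational(1, 13158), Pow(3, Rational(1, 2)))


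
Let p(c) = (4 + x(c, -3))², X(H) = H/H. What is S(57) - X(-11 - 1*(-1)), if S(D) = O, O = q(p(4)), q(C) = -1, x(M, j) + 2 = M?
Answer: -2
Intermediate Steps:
x(M, j) = -2 + M
X(H) = 1
p(c) = (2 + c)² (p(c) = (4 + (-2 + c))² = (2 + c)²)
O = -1
S(D) = -1
S(57) - X(-11 - 1*(-1)) = -1 - 1*1 = -1 - 1 = -2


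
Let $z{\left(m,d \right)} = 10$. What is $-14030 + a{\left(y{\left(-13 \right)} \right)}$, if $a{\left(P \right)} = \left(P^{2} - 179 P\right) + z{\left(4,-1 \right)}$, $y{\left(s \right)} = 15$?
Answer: $-16480$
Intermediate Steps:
$a{\left(P \right)} = 10 + P^{2} - 179 P$ ($a{\left(P \right)} = \left(P^{2} - 179 P\right) + 10 = 10 + P^{2} - 179 P$)
$-14030 + a{\left(y{\left(-13 \right)} \right)} = -14030 + \left(10 + 15^{2} - 2685\right) = -14030 + \left(10 + 225 - 2685\right) = -14030 - 2450 = -16480$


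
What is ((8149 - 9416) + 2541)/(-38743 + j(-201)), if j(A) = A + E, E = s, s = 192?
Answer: -91/2768 ≈ -0.032876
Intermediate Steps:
E = 192
j(A) = 192 + A (j(A) = A + 192 = 192 + A)
((8149 - 9416) + 2541)/(-38743 + j(-201)) = ((8149 - 9416) + 2541)/(-38743 + (192 - 201)) = (-1267 + 2541)/(-38743 - 9) = 1274/(-38752) = 1274*(-1/38752) = -91/2768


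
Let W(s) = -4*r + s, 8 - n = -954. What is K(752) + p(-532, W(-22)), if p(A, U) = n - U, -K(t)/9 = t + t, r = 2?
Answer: -12544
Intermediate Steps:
n = 962 (n = 8 - 1*(-954) = 8 + 954 = 962)
K(t) = -18*t (K(t) = -9*(t + t) = -18*t)
W(s) = -8 + s (W(s) = -4*2 + s = -8 + s)
p(A, U) = 962 - U
K(752) + p(-532, W(-22)) = -18*752 + (962 - (-8 - 22)) = -13536 + (962 - 1*(-30)) = -13536 + (962 + 30) = -13536 + 992 = -12544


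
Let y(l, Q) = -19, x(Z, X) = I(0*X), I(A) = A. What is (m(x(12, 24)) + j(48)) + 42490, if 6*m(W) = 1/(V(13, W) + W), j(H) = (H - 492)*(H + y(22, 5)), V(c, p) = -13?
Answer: 2309891/78 ≈ 29614.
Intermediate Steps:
x(Z, X) = 0 (x(Z, X) = 0*X = 0)
j(H) = (-492 + H)*(-19 + H) (j(H) = (H - 492)*(H - 19) = (-492 + H)*(-19 + H))
m(W) = 1/(6*(-13 + W))
(m(x(12, 24)) + j(48)) + 42490 = (1/(6*(-13 + 0)) + (9348 + 48² - 511*48)) + 42490 = ((⅙)/(-13) + (9348 + 2304 - 24528)) + 42490 = ((⅙)*(-1/13) - 12876) + 42490 = (-1/78 - 12876) + 42490 = -1004329/78 + 42490 = 2309891/78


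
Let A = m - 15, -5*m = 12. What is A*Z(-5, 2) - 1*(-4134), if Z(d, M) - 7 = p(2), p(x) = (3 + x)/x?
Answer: 39687/10 ≈ 3968.7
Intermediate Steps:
p(x) = (3 + x)/x
Z(d, M) = 19/2 (Z(d, M) = 7 + (3 + 2)/2 = 7 + (½)*5 = 7 + 5/2 = 19/2)
m = -12/5 (m = -⅕*12 = -12/5 ≈ -2.4000)
A = -87/5 (A = -12/5 - 15 = -87/5 ≈ -17.400)
A*Z(-5, 2) - 1*(-4134) = -87/5*19/2 - 1*(-4134) = -1653/10 + 4134 = 39687/10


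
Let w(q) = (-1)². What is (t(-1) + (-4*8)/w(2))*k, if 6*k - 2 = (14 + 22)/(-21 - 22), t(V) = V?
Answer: -275/43 ≈ -6.3953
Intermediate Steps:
k = 25/129 (k = ⅓ + ((14 + 22)/(-21 - 22))/6 = ⅓ + (36/(-43))/6 = ⅓ + (36*(-1/43))/6 = ⅓ + (⅙)*(-36/43) = ⅓ - 6/43 = 25/129 ≈ 0.19380)
w(q) = 1
(t(-1) + (-4*8)/w(2))*k = (-1 - 4*8/1)*(25/129) = (-1 - 32*1)*(25/129) = (-1 - 32)*(25/129) = -33*25/129 = -275/43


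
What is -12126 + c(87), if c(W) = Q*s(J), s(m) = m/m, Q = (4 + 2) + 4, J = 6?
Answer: -12116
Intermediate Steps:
Q = 10 (Q = 6 + 4 = 10)
s(m) = 1
c(W) = 10 (c(W) = 10*1 = 10)
-12126 + c(87) = -12126 + 10 = -12116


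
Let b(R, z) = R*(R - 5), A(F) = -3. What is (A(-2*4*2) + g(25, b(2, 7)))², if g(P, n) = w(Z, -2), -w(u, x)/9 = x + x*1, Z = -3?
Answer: 1089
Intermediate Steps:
b(R, z) = R*(-5 + R)
w(u, x) = -18*x (w(u, x) = -9*(x + x*1) = -9*(x + x) = -18*x)
g(P, n) = 36 (g(P, n) = -18*(-2) = 36)
(A(-2*4*2) + g(25, b(2, 7)))² = (-3 + 36)² = 33² = 1089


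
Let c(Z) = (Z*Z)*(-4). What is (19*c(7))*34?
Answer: -126616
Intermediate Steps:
c(Z) = -4*Z² (c(Z) = Z²*(-4) = -4*Z²)
(19*c(7))*34 = (19*(-4*7²))*34 = (19*(-4*49))*34 = (19*(-196))*34 = -3724*34 = -126616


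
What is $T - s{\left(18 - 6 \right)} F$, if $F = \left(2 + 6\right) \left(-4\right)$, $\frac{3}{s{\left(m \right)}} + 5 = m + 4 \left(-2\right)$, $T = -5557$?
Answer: $-5653$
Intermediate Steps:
$s{\left(m \right)} = \frac{3}{-13 + m}$ ($s{\left(m \right)} = \frac{3}{-5 + \left(m + 4 \left(-2\right)\right)} = \frac{3}{-5 + \left(m - 8\right)} = \frac{3}{-5 + \left(-8 + m\right)} = \frac{3}{-13 + m}$)
$F = -32$ ($F = 8 \left(-4\right) = -32$)
$T - s{\left(18 - 6 \right)} F = -5557 - \frac{3}{-13 + \left(18 - 6\right)} \left(-32\right) = -5557 - \frac{3}{-13 + 12} \left(-32\right) = -5557 - \frac{3}{-1} \left(-32\right) = -5557 - 3 \left(-1\right) \left(-32\right) = -5557 - \left(-3\right) \left(-32\right) = -5557 - 96 = -5653$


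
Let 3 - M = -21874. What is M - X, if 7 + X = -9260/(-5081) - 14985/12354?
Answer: 457878390187/20923558 ≈ 21883.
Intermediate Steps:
M = 21877 (M = 3 - 1*(-21874) = 3 + 21874 = 21877)
X = -133711821/20923558 (X = -7 + (-9260/(-5081) - 14985/12354) = -7 + (-9260*(-1/5081) - 14985*1/12354) = -7 + (9260/5081 - 4995/4118) = -7 + 12753085/20923558 = -133711821/20923558 ≈ -6.3905)
M - X = 21877 - 1*(-133711821/20923558) = 21877 + 133711821/20923558 = 457878390187/20923558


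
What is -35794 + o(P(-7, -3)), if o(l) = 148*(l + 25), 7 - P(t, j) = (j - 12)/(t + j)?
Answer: -31280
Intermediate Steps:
P(t, j) = 7 - (-12 + j)/(j + t) (P(t, j) = 7 - (j - 12)/(t + j) = 7 - (-12 + j)/(j + t))
o(l) = 3700 + 148*l (o(l) = 148*(25 + l) = 3700 + 148*l)
-35794 + o(P(-7, -3)) = -35794 + (3700 + 148*((12 + 6*(-3) + 7*(-7))/(-3 - 7))) = -35794 + (3700 + 148*((12 - 18 - 49)/(-10))) = -35794 + (3700 + 148*(-⅒*(-55))) = -35794 + (3700 + 148*(11/2)) = -35794 + (3700 + 814) = -35794 + 4514 = -31280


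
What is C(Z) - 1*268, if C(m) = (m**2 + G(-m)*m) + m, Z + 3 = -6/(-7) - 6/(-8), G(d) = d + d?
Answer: -212725/784 ≈ -271.33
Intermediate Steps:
G(d) = 2*d
Z = -39/28 (Z = -3 + (-6/(-7) - 6/(-8)) = -3 + (-6*(-1/7) - 6*(-1/8)) = -3 + (6/7 + 3/4) = -3 + 45/28 = -39/28 ≈ -1.3929)
C(m) = m - m**2 (C(m) = (m**2 + (2*(-m))*m) + m = (m**2 + (-2*m)*m) + m = (m**2 - 2*m**2) + m = -m**2 + m = m - m**2)
C(Z) - 1*268 = -39*(1 - 1*(-39/28))/28 - 1*268 = -39*(1 + 39/28)/28 - 268 = -39/28*67/28 - 268 = -2613/784 - 268 = -212725/784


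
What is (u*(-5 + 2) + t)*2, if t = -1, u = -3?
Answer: 16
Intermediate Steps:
(u*(-5 + 2) + t)*2 = (-3*(-5 + 2) - 1)*2 = (-3*(-3) - 1)*2 = (9 - 1)*2 = 8*2 = 16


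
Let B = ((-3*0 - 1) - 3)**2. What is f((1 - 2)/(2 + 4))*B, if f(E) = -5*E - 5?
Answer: -200/3 ≈ -66.667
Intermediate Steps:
f(E) = -5 - 5*E (f(E) = -5*E - 5 = -5 - 5*E)
B = 16 (B = ((0 - 1) - 3)**2 = (-1 - 3)**2 = (-4)**2 = 16)
f((1 - 2)/(2 + 4))*B = (-5 - 5*(1 - 2)/(2 + 4))*16 = (-5 - (-5)/6)*16 = (-5 - 5*(-1/6))*16 = (-5 + 5/6)*16 = -25/6*16 = -200/3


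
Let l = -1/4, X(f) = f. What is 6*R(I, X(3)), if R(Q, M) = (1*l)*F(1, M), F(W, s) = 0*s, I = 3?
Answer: 0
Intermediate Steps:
F(W, s) = 0
l = -¼ (l = -1*¼ = -¼ ≈ -0.25000)
R(Q, M) = 0 (R(Q, M) = (1*(-¼))*0 = -¼*0 = 0)
6*R(I, X(3)) = 6*0 = 0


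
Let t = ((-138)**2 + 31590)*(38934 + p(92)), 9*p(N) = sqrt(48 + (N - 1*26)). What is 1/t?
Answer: 58401/115130805987662 - sqrt(114)/690784835925972 ≈ 5.0724e-10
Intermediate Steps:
p(N) = sqrt(22 + N)/9 (p(N) = sqrt(48 + (N - 1*26))/9 = sqrt(48 + (N - 26))/9 = sqrt(48 + (-26 + N))/9 = sqrt(22 + N)/9)
t = 1971384156 + 5626*sqrt(114) (t = ((-138)**2 + 31590)*(38934 + sqrt(22 + 92)/9) = (19044 + 31590)*(38934 + sqrt(114)/9) = 50634*(38934 + sqrt(114)/9) = 1971384156 + 5626*sqrt(114) ≈ 1.9714e+9)
1/t = 1/(1971384156 + 5626*sqrt(114))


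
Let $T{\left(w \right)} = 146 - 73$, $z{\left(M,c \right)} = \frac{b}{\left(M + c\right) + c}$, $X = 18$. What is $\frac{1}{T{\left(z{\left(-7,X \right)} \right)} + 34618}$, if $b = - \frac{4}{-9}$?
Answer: $\frac{1}{34691} \approx 2.8826 \cdot 10^{-5}$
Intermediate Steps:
$b = \frac{4}{9}$ ($b = \left(-4\right) \left(- \frac{1}{9}\right) = \frac{4}{9} \approx 0.44444$)
$z{\left(M,c \right)} = \frac{4}{9 \left(M + 2 c\right)}$ ($z{\left(M,c \right)} = \frac{4}{9 \left(\left(M + c\right) + c\right)} = \frac{4}{9 \left(M + 2 c\right)}$)
$T{\left(w \right)} = 73$ ($T{\left(w \right)} = 146 - 73 = 73$)
$\frac{1}{T{\left(z{\left(-7,X \right)} \right)} + 34618} = \frac{1}{73 + 34618} = \frac{1}{34691}$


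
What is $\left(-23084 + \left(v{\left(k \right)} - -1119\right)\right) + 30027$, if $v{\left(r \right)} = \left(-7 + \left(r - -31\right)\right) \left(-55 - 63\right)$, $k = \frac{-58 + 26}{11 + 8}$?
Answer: $\frac{103146}{19} \approx 5428.7$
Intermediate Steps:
$k = - \frac{32}{19} \approx -1.6842$
$v{\left(r \right)} = -2832 - 118 r$ ($v{\left(r \right)} = \left(-7 + \left(r + 31\right)\right) \left(-118\right) = \left(-7 + \left(31 + r\right)\right) \left(-118\right) = \left(24 + r\right) \left(-118\right) = -2832 - 118 r$)
$\left(-23084 + \left(v{\left(k \right)} - -1119\right)\right) + 30027 = \left(-23084 - \frac{28771}{19}\right) + 30027 = - \frac{467367}{19} + 30027 = \frac{103146}{19}$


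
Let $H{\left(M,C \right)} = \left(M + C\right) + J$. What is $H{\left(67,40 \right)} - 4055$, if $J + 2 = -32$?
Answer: $-3982$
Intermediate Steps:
$J = -34$ ($J = -2 - 32 = -34$)
$H{\left(M,C \right)} = -34 + C + M$ ($H{\left(M,C \right)} = \left(M + C\right) - 34 = \left(C + M\right) - 34 = -34 + C + M$)
$H{\left(67,40 \right)} - 4055 = \left(-34 + 40 + 67\right) - 4055 = 73 - 4055 = -3982$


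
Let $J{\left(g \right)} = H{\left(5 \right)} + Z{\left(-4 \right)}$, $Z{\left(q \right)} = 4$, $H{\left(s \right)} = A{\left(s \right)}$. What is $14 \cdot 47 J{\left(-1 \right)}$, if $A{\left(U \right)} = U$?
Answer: $5922$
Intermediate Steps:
$H{\left(s \right)} = s$
$J{\left(g \right)} = 9$ ($J{\left(g \right)} = 5 + 4 = 9$)
$14 \cdot 47 J{\left(-1 \right)} = 14 \cdot 47 \cdot 9 = 658 \cdot 9 = 5922$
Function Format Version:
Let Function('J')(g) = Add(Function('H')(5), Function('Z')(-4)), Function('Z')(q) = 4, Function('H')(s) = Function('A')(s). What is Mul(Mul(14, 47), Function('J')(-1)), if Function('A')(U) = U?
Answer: 5922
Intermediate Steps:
Function('H')(s) = s
Function('J')(g) = 9 (Function('J')(g) = Add(5, 4) = 9)
Mul(Mul(14, 47), Function('J')(-1)) = Mul(Mul(14, 47), 9) = Mul(658, 9) = 5922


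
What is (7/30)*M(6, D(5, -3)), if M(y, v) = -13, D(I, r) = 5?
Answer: -91/30 ≈ -3.0333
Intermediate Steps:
(7/30)*M(6, D(5, -3)) = (7/30)*(-13) = -91/30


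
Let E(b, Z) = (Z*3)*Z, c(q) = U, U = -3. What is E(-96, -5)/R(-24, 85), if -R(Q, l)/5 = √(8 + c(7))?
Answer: -3*√5 ≈ -6.7082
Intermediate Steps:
c(q) = -3
E(b, Z) = 3*Z² (E(b, Z) = (3*Z)*Z = 3*Z²)
R(Q, l) = -5*√5 (R(Q, l) = -5*√(8 - 3) = -5*√5)
E(-96, -5)/R(-24, 85) = (3*(-5)²)/((-5*√5)) = (3*25)*(-√5/25) = 75*(-√5/25) = -3*√5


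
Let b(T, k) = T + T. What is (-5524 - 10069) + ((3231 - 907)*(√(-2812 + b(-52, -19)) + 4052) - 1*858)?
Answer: 9400397 + 125496*I ≈ 9.4004e+6 + 1.255e+5*I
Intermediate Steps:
b(T, k) = 2*T
(-5524 - 10069) + ((3231 - 907)*(√(-2812 + b(-52, -19)) + 4052) - 1*858) = (-5524 - 10069) + ((3231 - 907)*(√(-2812 + 2*(-52)) + 4052) - 1*858) = -15593 + (2324*(√(-2812 - 104) + 4052) - 858) = -15593 + (2324*(√(-2916) + 4052) - 858) = -15593 + (2324*(54*I + 4052) - 858) = -15593 + (2324*(4052 + 54*I) - 858) = -15593 + ((9416848 + 125496*I) - 858) = -15593 + (9415990 + 125496*I) = 9400397 + 125496*I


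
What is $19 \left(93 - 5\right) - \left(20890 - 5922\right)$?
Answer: $-13296$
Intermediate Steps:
$19 \left(93 - 5\right) - \left(20890 - 5922\right) = 19 \cdot 88 - 14968 = 1672 - 14968 = -13296$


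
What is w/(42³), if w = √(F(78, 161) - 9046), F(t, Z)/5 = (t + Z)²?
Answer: √276559/74088 ≈ 0.0070982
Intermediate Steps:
F(t, Z) = 5*(Z + t)² (F(t, Z) = 5*(t + Z)² = 5*(Z + t)²)
w = √276559 (w = √(5*(161 + 78)² - 9046) = √(5*239² - 9046) = √(5*57121 - 9046) = √(285605 - 9046) = √276559 ≈ 525.89)
w/(42³) = √276559/(42³) = √276559/74088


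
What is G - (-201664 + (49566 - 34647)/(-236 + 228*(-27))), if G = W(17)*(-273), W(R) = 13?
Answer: 1266365999/6392 ≈ 1.9812e+5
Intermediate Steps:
G = -3549 (G = 13*(-273) = -3549)
G - (-201664 + (49566 - 34647)/(-236 + 228*(-27))) = -3549 - (-201664 + (49566 - 34647)/(-236 + 228*(-27))) = -3549 - (-201664 + 14919/(-236 - 6156)) = -3549 - (-201664 + 14919/(-6392)) = -3549 - (-201664 + 14919*(-1/6392)) = -3549 - (-201664 - 14919/6392) = -3549 - 1*(-1289051207/6392) = -3549 + 1289051207/6392 = 1266365999/6392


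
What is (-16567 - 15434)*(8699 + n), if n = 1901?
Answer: -339210600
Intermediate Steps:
(-16567 - 15434)*(8699 + n) = (-16567 - 15434)*(8699 + 1901) = -32001*10600 = -339210600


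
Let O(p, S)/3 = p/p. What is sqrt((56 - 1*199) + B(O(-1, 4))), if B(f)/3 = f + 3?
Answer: 5*I*sqrt(5) ≈ 11.18*I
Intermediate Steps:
O(p, S) = 3 (O(p, S) = 3*(p/p) = 3*1 = 3)
B(f) = 9 + 3*f (B(f) = 3*(f + 3) = 3*(3 + f) = 9 + 3*f)
sqrt((56 - 1*199) + B(O(-1, 4))) = sqrt((56 - 1*199) + (9 + 3*3)) = sqrt((56 - 199) + (9 + 9)) = sqrt(-143 + 18) = sqrt(-125) = 5*I*sqrt(5)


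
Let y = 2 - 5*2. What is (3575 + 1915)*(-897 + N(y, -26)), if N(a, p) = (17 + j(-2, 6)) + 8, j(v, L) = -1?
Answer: -4792770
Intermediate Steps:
y = -8 (y = 2 - 10 = -8)
N(a, p) = 24 (N(a, p) = (17 - 1) + 8 = 16 + 8 = 24)
(3575 + 1915)*(-897 + N(y, -26)) = (3575 + 1915)*(-897 + 24) = 5490*(-873) = -4792770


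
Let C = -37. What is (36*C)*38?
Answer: -50616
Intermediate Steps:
(36*C)*38 = (36*(-37))*38 = -1332*38 = -50616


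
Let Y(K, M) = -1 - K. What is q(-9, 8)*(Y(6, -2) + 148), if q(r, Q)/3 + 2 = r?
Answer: -4653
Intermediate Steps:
q(r, Q) = -6 + 3*r
q(-9, 8)*(Y(6, -2) + 148) = (-6 + 3*(-9))*((-1 - 1*6) + 148) = (-6 - 27)*((-1 - 6) + 148) = -33*(-7 + 148) = -33*141 = -4653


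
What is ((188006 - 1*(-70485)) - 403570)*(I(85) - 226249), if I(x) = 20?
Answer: 32821077091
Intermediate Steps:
((188006 - 1*(-70485)) - 403570)*(I(85) - 226249) = ((188006 - 1*(-70485)) - 403570)*(20 - 226249) = ((188006 + 70485) - 403570)*(-226229) = (258491 - 403570)*(-226229) = -145079*(-226229) = 32821077091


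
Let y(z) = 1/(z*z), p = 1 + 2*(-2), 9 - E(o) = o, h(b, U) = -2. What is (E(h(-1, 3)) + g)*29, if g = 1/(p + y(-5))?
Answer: 22881/74 ≈ 309.20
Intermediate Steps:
E(o) = 9 - o
p = -3 (p = 1 - 4 = -3)
y(z) = z**(-2) (y(z) = 1/(z**2) = z**(-2))
g = -25/74 (g = 1/(-3 + (-5)**(-2)) = 1/(-3 + 1/25) = 1/(-74/25) = -25/74 ≈ -0.33784)
(E(h(-1, 3)) + g)*29 = ((9 - 1*(-2)) - 25/74)*29 = ((9 + 2) - 25/74)*29 = (11 - 25/74)*29 = (789/74)*29 = 22881/74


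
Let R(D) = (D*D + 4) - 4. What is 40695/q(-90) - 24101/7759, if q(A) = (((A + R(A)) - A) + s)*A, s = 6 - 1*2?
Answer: -1192937191/377273616 ≈ -3.1620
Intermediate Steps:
R(D) = D² (R(D) = (D² + 4) - 4 = (4 + D²) - 4 = D²)
s = 4 (s = 6 - 2 = 4)
q(A) = A*(4 + A²) (q(A) = (((A + A²) - A) + 4)*A = (A² + 4)*A = (4 + A²)*A = A*(4 + A²))
40695/q(-90) - 24101/7759 = 40695/((-90*(4 + (-90)²))) - 24101/7759 = 40695/((-90*(4 + 8100))) - 24101*1/7759 = 40695/((-90*8104)) - 24101/7759 = 40695/(-729360) - 24101/7759 = 40695*(-1/729360) - 24101/7759 = -2713/48624 - 24101/7759 = -1192937191/377273616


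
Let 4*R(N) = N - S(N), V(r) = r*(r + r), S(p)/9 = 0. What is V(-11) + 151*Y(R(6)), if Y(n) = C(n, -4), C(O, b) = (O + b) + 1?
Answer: 31/2 ≈ 15.500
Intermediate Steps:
S(p) = 0 (S(p) = 9*0 = 0)
V(r) = 2*r² (V(r) = r*(2*r) = 2*r²)
C(O, b) = 1 + O + b
R(N) = N/4 (R(N) = (N - 1*0)/4 = (N + 0)/4 = N/4)
Y(n) = -3 + n (Y(n) = 1 + n - 4 = -3 + n)
V(-11) + 151*Y(R(6)) = 2*(-11)² + 151*(-3 + (¼)*6) = 2*121 + 151*(-3 + 3/2) = 242 + 151*(-3/2) = 242 - 453/2 = 31/2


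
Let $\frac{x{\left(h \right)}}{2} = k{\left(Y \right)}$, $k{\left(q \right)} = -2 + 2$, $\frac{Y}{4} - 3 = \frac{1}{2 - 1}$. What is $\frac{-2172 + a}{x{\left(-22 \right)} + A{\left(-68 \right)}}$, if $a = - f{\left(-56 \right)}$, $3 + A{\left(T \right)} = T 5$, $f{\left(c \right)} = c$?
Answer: $\frac{2116}{343} \approx 6.1691$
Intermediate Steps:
$Y = 16$ ($Y = 12 + \frac{4}{2 - 1} = 12 + \frac{4}{1} = 12 + 4 \cdot 1 = 12 + 4 = 16$)
$k{\left(q \right)} = 0$
$x{\left(h \right)} = 0$ ($x{\left(h \right)} = 2 \cdot 0 = 0$)
$A{\left(T \right)} = -3 + 5 T$ ($A{\left(T \right)} = -3 + T 5 = -3 + 5 T$)
$a = 56$ ($a = \left(-1\right) \left(-56\right) = 56$)
$\frac{-2172 + a}{x{\left(-22 \right)} + A{\left(-68 \right)}} = \frac{-2172 + 56}{0 + \left(-3 + 5 \left(-68\right)\right)} = - \frac{2116}{0 - 343} = - \frac{2116}{-343} = \left(-2116\right) \left(- \frac{1}{343}\right) = \frac{2116}{343}$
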